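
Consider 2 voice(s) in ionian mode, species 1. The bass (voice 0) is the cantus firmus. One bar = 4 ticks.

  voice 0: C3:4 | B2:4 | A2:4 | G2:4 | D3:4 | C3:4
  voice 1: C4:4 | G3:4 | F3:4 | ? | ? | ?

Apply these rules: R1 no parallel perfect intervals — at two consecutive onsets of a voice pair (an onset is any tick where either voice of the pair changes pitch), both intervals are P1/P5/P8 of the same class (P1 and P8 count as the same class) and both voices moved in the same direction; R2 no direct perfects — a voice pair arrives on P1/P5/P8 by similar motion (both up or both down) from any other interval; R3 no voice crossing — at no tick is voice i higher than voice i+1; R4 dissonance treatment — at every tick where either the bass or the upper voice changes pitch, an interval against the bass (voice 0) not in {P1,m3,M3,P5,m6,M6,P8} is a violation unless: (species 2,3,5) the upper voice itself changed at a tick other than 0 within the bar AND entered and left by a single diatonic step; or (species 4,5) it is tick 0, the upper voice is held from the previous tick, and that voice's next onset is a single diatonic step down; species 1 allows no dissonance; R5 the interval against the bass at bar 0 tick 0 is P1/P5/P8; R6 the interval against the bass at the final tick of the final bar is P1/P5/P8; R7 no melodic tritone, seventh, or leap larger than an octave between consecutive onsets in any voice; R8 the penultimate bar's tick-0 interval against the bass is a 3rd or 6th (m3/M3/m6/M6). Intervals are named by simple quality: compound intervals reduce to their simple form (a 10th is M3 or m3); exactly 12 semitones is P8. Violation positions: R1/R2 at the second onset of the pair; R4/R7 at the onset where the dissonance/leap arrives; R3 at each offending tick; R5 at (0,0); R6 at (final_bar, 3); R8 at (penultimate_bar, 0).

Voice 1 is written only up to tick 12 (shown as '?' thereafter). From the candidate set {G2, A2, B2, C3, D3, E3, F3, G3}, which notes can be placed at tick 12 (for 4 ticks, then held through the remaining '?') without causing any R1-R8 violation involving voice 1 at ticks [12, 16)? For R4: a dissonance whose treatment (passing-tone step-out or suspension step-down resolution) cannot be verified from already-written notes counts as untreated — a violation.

{E3, G3}

G2: violates R2,R7
A2: violates R4
B2: violates R7
C3: violates R4
D3: violates R2
E3: legal
F3: violates R4
G3: legal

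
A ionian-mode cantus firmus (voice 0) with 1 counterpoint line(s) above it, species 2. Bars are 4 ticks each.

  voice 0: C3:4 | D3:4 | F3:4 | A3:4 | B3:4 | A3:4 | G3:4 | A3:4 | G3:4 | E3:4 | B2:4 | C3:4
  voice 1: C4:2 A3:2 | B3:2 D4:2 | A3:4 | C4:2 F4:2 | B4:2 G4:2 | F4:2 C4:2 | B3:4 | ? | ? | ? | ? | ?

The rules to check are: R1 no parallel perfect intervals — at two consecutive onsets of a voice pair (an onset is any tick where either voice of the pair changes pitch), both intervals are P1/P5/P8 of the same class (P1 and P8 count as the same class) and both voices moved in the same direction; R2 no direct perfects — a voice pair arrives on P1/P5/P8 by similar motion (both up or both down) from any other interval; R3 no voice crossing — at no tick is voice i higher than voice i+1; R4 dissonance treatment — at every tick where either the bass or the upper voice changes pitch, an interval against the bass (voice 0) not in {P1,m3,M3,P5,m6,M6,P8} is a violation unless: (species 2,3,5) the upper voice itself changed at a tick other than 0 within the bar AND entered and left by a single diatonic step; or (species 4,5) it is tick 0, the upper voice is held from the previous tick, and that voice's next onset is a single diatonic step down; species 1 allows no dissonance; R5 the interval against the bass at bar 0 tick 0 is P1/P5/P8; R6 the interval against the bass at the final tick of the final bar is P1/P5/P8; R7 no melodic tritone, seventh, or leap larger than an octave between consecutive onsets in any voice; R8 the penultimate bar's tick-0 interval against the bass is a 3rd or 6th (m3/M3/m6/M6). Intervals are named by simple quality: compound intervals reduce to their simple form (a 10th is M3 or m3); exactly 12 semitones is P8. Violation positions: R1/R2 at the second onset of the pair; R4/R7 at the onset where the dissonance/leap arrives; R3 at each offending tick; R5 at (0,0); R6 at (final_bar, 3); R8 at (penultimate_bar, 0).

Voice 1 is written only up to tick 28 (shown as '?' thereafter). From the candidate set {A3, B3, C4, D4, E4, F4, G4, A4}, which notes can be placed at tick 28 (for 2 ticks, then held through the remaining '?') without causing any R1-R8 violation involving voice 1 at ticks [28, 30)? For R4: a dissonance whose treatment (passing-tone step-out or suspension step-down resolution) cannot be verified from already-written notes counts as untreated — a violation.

{A3, C4}

A3: legal
B3: violates R4
C4: legal
D4: violates R4
E4: violates R2
F4: violates R7
G4: violates R4
A4: violates R2,R7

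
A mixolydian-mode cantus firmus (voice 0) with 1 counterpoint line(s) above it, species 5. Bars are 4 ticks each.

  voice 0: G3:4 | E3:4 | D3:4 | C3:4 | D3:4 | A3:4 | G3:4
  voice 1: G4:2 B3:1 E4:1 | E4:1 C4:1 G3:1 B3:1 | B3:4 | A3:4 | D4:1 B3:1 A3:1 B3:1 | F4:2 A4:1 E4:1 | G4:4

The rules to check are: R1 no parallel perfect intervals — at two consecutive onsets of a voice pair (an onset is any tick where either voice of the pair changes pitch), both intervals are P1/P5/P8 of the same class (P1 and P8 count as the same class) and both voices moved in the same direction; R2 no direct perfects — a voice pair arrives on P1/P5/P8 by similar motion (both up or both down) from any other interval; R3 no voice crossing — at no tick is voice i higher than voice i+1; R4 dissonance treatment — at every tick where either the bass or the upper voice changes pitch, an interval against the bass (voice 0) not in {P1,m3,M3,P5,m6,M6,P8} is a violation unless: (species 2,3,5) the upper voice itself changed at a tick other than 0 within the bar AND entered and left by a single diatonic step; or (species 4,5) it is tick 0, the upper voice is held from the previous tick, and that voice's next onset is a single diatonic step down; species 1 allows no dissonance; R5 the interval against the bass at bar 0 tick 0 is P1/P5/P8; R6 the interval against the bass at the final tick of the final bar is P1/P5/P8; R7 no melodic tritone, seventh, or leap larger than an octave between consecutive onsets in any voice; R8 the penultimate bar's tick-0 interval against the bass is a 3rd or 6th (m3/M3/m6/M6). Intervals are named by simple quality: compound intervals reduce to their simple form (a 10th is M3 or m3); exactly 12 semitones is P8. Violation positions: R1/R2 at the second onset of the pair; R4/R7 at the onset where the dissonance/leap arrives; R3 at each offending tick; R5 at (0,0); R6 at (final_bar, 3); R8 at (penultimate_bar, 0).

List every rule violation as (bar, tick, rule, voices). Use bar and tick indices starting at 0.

(4, 0, R2, (0, 1))
(5, 0, R7, (1,))

bar 0: v0=G3 v1=G4 downbeat P8
bar 1: v0=E3 v1=E4 downbeat P8
bar 2: v0=D3 v1=B3 downbeat M6
bar 3: v0=C3 v1=A3 downbeat M6
bar 4: v0=D3 v1=D4 downbeat P8
bar 5: v0=A3 v1=F4 downbeat m6
bar 6: v0=G3 v1=G4 downbeat P8
  -> R2 @ bar 4 tick 0 v(0, 1): C3/A3 M6 -> D3/D4 P8 similar
  -> R7 @ bar 5 tick 0 v(1,): B3->F4 leap 6st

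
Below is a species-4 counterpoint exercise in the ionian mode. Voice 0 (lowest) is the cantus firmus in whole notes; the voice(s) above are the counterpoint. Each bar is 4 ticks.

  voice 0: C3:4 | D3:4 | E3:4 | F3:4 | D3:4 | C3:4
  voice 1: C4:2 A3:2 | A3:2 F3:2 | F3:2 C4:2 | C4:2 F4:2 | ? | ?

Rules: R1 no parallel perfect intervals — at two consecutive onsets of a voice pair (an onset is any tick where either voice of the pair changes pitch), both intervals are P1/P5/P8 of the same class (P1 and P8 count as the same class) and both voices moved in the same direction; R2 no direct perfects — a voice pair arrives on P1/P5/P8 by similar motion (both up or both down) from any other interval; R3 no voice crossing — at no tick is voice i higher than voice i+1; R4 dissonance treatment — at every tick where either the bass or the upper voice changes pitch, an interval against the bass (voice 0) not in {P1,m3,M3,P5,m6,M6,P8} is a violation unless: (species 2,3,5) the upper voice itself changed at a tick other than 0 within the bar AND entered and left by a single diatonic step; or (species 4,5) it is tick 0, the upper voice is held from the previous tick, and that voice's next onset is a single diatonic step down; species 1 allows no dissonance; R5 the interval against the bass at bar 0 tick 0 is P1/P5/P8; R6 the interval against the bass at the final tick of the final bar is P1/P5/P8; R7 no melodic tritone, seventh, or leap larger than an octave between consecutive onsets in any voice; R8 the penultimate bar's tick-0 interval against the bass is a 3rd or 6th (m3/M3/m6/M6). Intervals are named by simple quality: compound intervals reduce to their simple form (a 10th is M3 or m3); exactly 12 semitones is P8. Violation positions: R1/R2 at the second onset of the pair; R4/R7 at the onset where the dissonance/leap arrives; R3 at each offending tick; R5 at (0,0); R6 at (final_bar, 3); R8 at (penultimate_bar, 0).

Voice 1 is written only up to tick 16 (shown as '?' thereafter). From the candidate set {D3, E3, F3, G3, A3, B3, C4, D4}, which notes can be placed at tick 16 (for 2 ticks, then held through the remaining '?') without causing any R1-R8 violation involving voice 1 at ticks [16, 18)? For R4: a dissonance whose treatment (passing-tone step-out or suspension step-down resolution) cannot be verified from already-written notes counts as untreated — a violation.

{F3}

D3: violates R1,R7,R8
E3: violates R4,R7,R8
F3: legal
G3: violates R4,R7,R8
A3: violates R2,R8
B3: violates R7
C4: violates R4,R8
D4: violates R1,R8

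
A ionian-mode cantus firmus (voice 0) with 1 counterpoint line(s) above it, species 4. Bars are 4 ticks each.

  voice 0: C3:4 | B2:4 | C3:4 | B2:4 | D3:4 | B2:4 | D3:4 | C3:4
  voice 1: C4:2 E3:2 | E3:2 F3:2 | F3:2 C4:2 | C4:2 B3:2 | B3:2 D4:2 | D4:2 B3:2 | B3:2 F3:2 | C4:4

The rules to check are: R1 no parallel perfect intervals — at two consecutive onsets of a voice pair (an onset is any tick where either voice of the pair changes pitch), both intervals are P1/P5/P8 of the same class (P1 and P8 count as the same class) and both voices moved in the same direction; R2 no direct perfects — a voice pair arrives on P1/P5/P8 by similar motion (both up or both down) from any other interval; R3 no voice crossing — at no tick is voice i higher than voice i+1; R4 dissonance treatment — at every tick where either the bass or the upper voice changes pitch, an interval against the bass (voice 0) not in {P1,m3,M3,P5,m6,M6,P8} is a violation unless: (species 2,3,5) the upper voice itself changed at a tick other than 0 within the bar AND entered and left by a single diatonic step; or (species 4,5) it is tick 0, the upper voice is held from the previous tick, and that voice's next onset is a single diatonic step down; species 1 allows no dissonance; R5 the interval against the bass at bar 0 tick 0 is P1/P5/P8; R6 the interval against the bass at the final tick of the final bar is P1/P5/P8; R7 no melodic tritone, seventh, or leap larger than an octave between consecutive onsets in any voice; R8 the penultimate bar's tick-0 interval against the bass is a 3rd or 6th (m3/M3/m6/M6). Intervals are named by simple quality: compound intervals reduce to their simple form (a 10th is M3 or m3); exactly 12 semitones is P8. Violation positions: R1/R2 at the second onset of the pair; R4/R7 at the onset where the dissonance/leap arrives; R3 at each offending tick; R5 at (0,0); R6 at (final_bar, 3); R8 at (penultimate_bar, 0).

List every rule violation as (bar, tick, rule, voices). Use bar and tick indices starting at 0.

(1, 0, R4, (0, 1))
(1, 2, R4, (0, 1))
(2, 0, R4, (0, 1))
(6, 2, R7, (1,))

bar 0: v0=C3 v1=C4 downbeat P8
bar 1: v0=B2 v1=E3 downbeat P4
bar 2: v0=C3 v1=F3 downbeat P4
bar 3: v0=B2 v1=C4 downbeat m2
bar 4: v0=D3 v1=B3 downbeat M6
bar 5: v0=B2 v1=D4 downbeat m3
bar 6: v0=D3 v1=B3 downbeat M6
bar 7: v0=C3 v1=C4 downbeat P8
  -> R4 @ bar 1 tick 0 v(0, 1): B2/E3 P4 untreated
  -> R4 @ bar 1 tick 2 v(0, 1): B2/F3 TT untreated
  -> R4 @ bar 2 tick 0 v(0, 1): C3/F3 P4 untreated
  -> R7 @ bar 6 tick 2 v(1,): B3->F3 leap 6st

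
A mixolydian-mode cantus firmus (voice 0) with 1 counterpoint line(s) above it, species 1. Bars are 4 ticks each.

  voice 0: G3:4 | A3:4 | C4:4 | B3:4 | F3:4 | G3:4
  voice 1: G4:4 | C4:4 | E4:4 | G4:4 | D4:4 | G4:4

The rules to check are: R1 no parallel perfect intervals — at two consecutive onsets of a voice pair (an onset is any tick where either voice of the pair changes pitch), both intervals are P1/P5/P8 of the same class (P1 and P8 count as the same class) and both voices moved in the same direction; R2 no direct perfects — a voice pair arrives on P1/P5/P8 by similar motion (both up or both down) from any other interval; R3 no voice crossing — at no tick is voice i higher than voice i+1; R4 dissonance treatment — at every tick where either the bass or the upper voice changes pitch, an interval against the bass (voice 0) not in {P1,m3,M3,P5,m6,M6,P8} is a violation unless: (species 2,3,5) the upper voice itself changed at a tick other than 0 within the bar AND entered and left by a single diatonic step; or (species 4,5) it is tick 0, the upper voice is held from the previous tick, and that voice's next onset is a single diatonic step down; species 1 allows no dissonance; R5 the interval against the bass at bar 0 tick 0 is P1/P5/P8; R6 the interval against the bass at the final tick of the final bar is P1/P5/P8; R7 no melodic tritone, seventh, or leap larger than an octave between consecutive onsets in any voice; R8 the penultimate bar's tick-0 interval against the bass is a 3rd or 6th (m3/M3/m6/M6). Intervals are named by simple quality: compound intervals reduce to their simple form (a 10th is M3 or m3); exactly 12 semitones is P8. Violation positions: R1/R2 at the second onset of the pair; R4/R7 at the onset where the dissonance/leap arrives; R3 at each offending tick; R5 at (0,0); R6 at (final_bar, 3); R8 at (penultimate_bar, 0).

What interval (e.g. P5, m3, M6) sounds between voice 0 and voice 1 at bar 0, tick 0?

P8

voice 0=G3 voice 1=G4 -> P8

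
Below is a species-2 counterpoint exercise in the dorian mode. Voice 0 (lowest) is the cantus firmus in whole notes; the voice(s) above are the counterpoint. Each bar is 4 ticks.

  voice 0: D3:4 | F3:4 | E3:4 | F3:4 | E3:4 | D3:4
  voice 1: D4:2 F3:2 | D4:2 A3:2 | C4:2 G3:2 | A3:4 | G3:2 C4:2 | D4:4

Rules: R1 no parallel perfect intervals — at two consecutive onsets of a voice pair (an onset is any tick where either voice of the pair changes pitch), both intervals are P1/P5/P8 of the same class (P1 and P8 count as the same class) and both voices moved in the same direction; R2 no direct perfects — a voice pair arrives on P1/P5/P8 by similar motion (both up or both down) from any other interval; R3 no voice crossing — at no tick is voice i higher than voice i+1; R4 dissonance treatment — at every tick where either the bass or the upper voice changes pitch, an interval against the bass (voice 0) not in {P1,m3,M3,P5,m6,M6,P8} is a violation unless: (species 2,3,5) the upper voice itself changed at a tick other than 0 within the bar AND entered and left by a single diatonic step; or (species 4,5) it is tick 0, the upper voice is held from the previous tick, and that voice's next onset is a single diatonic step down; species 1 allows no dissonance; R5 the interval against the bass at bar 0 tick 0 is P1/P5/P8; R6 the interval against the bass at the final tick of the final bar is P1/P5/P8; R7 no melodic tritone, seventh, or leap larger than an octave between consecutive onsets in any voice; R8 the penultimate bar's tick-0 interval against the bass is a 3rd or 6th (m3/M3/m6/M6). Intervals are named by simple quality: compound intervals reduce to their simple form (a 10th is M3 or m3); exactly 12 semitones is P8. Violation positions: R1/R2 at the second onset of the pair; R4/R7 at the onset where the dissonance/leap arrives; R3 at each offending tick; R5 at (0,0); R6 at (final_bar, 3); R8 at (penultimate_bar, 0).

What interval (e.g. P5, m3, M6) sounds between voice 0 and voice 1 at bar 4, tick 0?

voice 0=E3 voice 1=G3 -> m3

m3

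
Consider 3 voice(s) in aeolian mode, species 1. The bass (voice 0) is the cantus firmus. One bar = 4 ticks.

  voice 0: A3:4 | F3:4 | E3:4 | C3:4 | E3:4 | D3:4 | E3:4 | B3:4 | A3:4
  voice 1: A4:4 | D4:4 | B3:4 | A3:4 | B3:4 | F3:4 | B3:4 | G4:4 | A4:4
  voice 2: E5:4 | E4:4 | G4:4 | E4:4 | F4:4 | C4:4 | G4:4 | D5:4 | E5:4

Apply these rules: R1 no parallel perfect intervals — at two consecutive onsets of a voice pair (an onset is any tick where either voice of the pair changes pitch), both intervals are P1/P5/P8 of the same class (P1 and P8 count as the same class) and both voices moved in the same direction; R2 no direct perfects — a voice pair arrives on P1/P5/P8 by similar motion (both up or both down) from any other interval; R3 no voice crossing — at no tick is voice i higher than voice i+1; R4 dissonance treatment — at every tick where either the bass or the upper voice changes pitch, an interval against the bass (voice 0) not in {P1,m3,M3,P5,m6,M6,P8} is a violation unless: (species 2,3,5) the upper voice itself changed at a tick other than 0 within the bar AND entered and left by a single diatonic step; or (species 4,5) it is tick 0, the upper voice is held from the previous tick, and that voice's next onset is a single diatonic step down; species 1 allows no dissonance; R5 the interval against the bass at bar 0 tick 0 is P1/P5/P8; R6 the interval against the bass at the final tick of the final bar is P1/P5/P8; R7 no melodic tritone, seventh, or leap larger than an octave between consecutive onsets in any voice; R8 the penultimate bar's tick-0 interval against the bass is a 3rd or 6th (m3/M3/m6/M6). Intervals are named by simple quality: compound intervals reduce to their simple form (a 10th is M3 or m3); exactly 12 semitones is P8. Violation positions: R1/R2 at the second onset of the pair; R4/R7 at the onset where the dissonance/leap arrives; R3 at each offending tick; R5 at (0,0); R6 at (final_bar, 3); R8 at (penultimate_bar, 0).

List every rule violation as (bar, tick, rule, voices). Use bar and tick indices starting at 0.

(1, 0, R4, (0, 2))
(2, 0, R2, (0, 1))
(3, 0, R2, (1, 2))
(4, 0, R2, (0, 1))
(4, 0, R4, (0, 2))
(5, 0, R2, (1, 2))
(5, 0, R4, (0, 2))
(5, 0, R7, (1,))
(6, 0, R2, (0, 1))
(6, 0, R7, (1,))
(7, 0, R2, (1, 2))
(8, 0, R1, (1, 2))

bar 0: v0=A3 v1=A4 v2=E5 downbeat P5
bar 1: v0=F3 v1=D4 v2=E4 downbeat M7
bar 2: v0=E3 v1=B3 v2=G4 downbeat m3
bar 3: v0=C3 v1=A3 v2=E4 downbeat M3
bar 4: v0=E3 v1=B3 v2=F4 downbeat m2
bar 5: v0=D3 v1=F3 v2=C4 downbeat m7
bar 6: v0=E3 v1=B3 v2=G4 downbeat m3
bar 7: v0=B3 v1=G4 v2=D5 downbeat m3
bar 8: v0=A3 v1=A4 v2=E5 downbeat P5
  -> R4 @ bar 1 tick 0 v(0, 2): F3/E4 M7 untreated
  -> R2 @ bar 2 tick 0 v(0, 1): F3/D4 M6 -> E3/B3 P5 similar
  -> R2 @ bar 3 tick 0 v(1, 2): B3/G4 m6 -> A3/E4 P5 similar
  -> R2 @ bar 4 tick 0 v(0, 1): C3/A3 M6 -> E3/B3 P5 similar
  -> R4 @ bar 4 tick 0 v(0, 2): E3/F4 m2 untreated
  -> R2 @ bar 5 tick 0 v(1, 2): B3/F4 TT -> F3/C4 P5 similar
  -> R4 @ bar 5 tick 0 v(0, 2): D3/C4 m7 untreated
  -> R7 @ bar 5 tick 0 v(1,): B3->F3 leap 6st
  -> R2 @ bar 6 tick 0 v(0, 1): D3/F3 m3 -> E3/B3 P5 similar
  -> R7 @ bar 6 tick 0 v(1,): F3->B3 leap 6st
  -> R2 @ bar 7 tick 0 v(1, 2): B3/G4 m6 -> G4/D5 P5 similar
  -> R1 @ bar 8 tick 0 v(1, 2): G4/D5 P5 -> A4/E5 P5 similar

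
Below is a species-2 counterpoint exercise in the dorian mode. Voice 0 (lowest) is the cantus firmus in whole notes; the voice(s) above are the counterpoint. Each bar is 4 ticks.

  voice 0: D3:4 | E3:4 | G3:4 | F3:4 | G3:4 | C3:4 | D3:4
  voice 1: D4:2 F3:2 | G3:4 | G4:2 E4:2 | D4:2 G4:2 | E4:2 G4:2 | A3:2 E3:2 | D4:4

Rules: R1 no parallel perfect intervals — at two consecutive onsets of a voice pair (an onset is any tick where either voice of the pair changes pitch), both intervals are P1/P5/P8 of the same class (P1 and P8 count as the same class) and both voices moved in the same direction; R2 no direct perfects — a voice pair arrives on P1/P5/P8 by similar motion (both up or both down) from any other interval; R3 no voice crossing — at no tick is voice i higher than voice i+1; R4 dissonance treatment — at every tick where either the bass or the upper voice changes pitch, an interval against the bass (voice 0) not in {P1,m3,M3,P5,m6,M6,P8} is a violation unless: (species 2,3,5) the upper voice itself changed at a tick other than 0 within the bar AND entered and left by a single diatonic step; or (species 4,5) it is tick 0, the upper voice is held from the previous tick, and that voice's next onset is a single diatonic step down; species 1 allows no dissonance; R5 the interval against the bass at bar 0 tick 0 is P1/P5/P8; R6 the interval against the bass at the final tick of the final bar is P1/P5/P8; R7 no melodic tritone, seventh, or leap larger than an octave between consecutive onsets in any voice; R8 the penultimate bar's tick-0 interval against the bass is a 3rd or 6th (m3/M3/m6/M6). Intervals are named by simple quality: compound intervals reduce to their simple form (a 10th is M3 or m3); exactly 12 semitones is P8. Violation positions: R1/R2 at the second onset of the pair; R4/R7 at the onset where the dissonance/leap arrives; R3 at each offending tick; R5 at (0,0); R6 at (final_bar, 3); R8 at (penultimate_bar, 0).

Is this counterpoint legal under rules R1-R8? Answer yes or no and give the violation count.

bar 0: v0=D3 v1=D4 (P8)
bar 1: v0=E3 v1=G3 (m3)
bar 2: v0=G3 v1=G4 (P8)
bar 3: v0=F3 v1=D4 (M6)
bar 4: v0=G3 v1=E4 (M6)
bar 5: v0=C3 v1=A3 (M6)
bar 6: v0=D3 v1=D4 (P8)
  R2 @ bar2.0: E3/G3 m3 -> G3/G4 P8 similar
  R4 @ bar3.2: F3/G4 M2 untreated
  R7 @ bar5.0: G4->A3 leap 10st
  R2 @ bar6.0: C3/E3 M3 -> D3/D4 P8 similar
  R7 @ bar6.0: E3->D4 leap 10st

No (5 violations)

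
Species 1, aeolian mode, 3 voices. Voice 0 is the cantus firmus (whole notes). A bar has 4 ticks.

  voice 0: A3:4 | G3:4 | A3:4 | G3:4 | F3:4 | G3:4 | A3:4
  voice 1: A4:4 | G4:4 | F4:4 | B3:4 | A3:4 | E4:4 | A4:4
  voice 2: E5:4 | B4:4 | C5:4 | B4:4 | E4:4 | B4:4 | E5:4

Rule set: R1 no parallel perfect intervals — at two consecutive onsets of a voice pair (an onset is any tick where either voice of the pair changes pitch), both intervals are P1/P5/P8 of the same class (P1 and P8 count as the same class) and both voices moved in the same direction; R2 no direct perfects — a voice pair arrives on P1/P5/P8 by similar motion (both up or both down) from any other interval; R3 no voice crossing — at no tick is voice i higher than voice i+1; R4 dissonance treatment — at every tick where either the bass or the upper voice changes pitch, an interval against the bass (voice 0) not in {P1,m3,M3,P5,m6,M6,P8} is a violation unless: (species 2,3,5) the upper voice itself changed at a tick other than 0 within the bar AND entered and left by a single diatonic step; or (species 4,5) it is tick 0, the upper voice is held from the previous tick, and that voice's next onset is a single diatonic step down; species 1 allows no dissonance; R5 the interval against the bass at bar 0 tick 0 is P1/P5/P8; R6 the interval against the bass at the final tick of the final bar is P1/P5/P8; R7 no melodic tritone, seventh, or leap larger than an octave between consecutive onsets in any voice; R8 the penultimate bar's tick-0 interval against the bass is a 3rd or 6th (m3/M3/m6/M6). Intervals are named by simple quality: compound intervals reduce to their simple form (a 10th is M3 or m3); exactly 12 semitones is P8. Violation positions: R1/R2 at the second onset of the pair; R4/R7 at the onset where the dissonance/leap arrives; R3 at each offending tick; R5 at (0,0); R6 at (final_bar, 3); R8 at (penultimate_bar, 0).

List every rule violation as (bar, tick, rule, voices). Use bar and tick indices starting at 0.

bar 0: v0=A3 v1=A4 v2=E5 downbeat P5
bar 1: v0=G3 v1=G4 v2=B4 downbeat M3
bar 2: v0=A3 v1=F4 v2=C5 downbeat m3
bar 3: v0=G3 v1=B3 v2=B4 downbeat M3
bar 4: v0=F3 v1=A3 v2=E4 downbeat M7
bar 5: v0=G3 v1=E4 v2=B4 downbeat M3
bar 6: v0=A3 v1=A4 v2=E5 downbeat P5
  -> R1 @ bar 1 tick 0 v(0, 1): A3/A4 P8 -> G3/G4 P8 similar
  -> R2 @ bar 3 tick 0 v(1, 2): F4/C5 P5 -> B3/B4 P8 similar
  -> R7 @ bar 3 tick 0 v(1,): F4->B3 leap 6st
  -> R2 @ bar 4 tick 0 v(1, 2): B3/B4 P8 -> A3/E4 P5 similar
  -> R4 @ bar 4 tick 0 v(0, 2): F3/E4 M7 untreated
  -> R1 @ bar 5 tick 0 v(1, 2): A3/E4 P5 -> E4/B4 P5 similar
  -> R1 @ bar 6 tick 0 v(1, 2): E4/B4 P5 -> A4/E5 P5 similar
  -> R2 @ bar 6 tick 0 v(0, 1): G3/E4 M6 -> A3/A4 P8 similar
  -> R2 @ bar 6 tick 0 v(0, 2): G3/B4 M3 -> A3/E5 P5 similar

(1, 0, R1, (0, 1))
(3, 0, R2, (1, 2))
(3, 0, R7, (1,))
(4, 0, R2, (1, 2))
(4, 0, R4, (0, 2))
(5, 0, R1, (1, 2))
(6, 0, R1, (1, 2))
(6, 0, R2, (0, 1))
(6, 0, R2, (0, 2))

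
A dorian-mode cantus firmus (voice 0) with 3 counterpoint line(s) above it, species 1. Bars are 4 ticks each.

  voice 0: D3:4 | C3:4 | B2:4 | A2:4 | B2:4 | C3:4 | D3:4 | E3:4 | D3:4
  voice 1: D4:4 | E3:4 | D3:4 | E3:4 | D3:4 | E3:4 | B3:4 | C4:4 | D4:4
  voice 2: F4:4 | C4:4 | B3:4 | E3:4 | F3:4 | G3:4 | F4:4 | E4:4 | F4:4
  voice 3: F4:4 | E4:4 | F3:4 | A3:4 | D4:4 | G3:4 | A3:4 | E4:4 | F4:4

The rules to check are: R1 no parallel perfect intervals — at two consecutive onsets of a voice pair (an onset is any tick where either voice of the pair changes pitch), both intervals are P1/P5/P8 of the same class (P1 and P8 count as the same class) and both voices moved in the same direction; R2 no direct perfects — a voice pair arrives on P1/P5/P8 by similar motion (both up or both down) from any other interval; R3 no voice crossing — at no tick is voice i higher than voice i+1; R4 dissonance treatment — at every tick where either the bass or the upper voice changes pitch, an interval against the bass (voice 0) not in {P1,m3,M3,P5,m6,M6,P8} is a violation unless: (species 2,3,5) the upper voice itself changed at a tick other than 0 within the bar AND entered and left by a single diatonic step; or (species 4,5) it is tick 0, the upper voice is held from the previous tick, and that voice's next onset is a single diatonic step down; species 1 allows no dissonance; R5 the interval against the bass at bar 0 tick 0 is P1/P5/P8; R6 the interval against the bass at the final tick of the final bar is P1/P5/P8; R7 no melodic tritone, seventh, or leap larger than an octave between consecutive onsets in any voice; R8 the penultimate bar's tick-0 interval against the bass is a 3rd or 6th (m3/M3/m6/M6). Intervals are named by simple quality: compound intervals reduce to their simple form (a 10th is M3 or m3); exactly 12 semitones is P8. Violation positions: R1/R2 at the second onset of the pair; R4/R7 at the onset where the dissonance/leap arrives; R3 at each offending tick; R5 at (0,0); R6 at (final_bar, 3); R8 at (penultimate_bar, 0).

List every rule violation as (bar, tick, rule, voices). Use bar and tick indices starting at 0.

(0, 0, R5, (0, 2))
(0, 0, R5, (0, 3))
(1, 0, R2, (0, 2))
(1, 0, R2, (1, 3))
(1, 0, R7, (1,))
(2, 0, R1, (0, 2))
(2, 0, R3, (2, 3))
(2, 0, R4, (0, 3))
(2, 0, R7, (3,))
(2, 1, R3, (2, 3))
(2, 2, R3, (2, 3))
(2, 3, R3, (2, 3))
(3, 0, R2, (0, 2))
(4, 0, R4, (0, 2))
(5, 0, R2, (0, 2))
(6, 0, R1, (0, 3))
(6, 0, R3, (2, 3))
(6, 0, R7, (2,))
(6, 1, R3, (2, 3))
(6, 2, R3, (2, 3))
(6, 3, R3, (2, 3))
(7, 0, R2, (0, 3))
(7, 0, R8, (0, 2))
(7, 0, R8, (0, 3))
(8, 0, R1, (2, 3))
(8, 3, R6, (0, 2))
(8, 3, R6, (0, 3))

bar 0: v0=D3 v1=D4 v2=F4 v3=F4 downbeat m3
bar 1: v0=C3 v1=E3 v2=C4 v3=E4 downbeat M3
bar 2: v0=B2 v1=D3 v2=B3 v3=F3 downbeat TT
bar 3: v0=A2 v1=E3 v2=E3 v3=A3 downbeat P8
bar 4: v0=B2 v1=D3 v2=F3 v3=D4 downbeat m3
bar 5: v0=C3 v1=E3 v2=G3 v3=G3 downbeat P5
bar 6: v0=D3 v1=B3 v2=F4 v3=A3 downbeat P5
bar 7: v0=E3 v1=C4 v2=E4 v3=E4 downbeat P8
bar 8: v0=D3 v1=D4 v2=F4 v3=F4 downbeat m3
  -> R5 @ bar 0 tick 0 v(0, 2): opens on m3
  -> R5 @ bar 0 tick 0 v(0, 3): opens on m3
  -> R2 @ bar 1 tick 0 v(0, 2): D3/F4 m3 -> C3/C4 P8 similar
  -> R2 @ bar 1 tick 0 v(1, 3): D4/F4 m3 -> E3/E4 P8 similar
  -> R7 @ bar 1 tick 0 v(1,): D4->E3 leap 10st
  -> R1 @ bar 2 tick 0 v(0, 2): C3/C4 P8 -> B2/B3 P8 similar
  -> R3 @ bar 2 tick 0 v(2, 3): B3 above F3
  -> R4 @ bar 2 tick 0 v(0, 3): B2/F3 TT untreated
  -> R7 @ bar 2 tick 0 v(3,): E4->F3 leap 11st
  -> R3 @ bar 2 tick 1 v(2, 3): B3 above F3
  -> R3 @ bar 2 tick 2 v(2, 3): B3 above F3
  -> R3 @ bar 2 tick 3 v(2, 3): B3 above F3
  -> R2 @ bar 3 tick 0 v(0, 2): B2/B3 P8 -> A2/E3 P5 similar
  -> R4 @ bar 4 tick 0 v(0, 2): B2/F3 TT untreated
  -> R2 @ bar 5 tick 0 v(0, 2): B2/F3 TT -> C3/G3 P5 similar
  -> R1 @ bar 6 tick 0 v(0, 3): C3/G3 P5 -> D3/A3 P5 similar
  -> R3 @ bar 6 tick 0 v(2, 3): F4 above A3
  -> R7 @ bar 6 tick 0 v(2,): G3->F4 leap 10st
  -> R3 @ bar 6 tick 1 v(2, 3): F4 above A3
  -> R3 @ bar 6 tick 2 v(2, 3): F4 above A3
  -> R3 @ bar 6 tick 3 v(2, 3): F4 above A3
  -> R2 @ bar 7 tick 0 v(0, 3): D3/A3 P5 -> E3/E4 P8 similar
  -> R8 @ bar 7 tick 0 v(0, 2): penult P8 not 3rd/6th
  -> R8 @ bar 7 tick 0 v(0, 3): penult P8 not 3rd/6th
  -> R1 @ bar 8 tick 0 v(2, 3): E4/E4 P1 -> F4/F4 P1 similar
  -> R6 @ bar 8 tick 3 v(0, 2): closes on m3
  -> R6 @ bar 8 tick 3 v(0, 3): closes on m3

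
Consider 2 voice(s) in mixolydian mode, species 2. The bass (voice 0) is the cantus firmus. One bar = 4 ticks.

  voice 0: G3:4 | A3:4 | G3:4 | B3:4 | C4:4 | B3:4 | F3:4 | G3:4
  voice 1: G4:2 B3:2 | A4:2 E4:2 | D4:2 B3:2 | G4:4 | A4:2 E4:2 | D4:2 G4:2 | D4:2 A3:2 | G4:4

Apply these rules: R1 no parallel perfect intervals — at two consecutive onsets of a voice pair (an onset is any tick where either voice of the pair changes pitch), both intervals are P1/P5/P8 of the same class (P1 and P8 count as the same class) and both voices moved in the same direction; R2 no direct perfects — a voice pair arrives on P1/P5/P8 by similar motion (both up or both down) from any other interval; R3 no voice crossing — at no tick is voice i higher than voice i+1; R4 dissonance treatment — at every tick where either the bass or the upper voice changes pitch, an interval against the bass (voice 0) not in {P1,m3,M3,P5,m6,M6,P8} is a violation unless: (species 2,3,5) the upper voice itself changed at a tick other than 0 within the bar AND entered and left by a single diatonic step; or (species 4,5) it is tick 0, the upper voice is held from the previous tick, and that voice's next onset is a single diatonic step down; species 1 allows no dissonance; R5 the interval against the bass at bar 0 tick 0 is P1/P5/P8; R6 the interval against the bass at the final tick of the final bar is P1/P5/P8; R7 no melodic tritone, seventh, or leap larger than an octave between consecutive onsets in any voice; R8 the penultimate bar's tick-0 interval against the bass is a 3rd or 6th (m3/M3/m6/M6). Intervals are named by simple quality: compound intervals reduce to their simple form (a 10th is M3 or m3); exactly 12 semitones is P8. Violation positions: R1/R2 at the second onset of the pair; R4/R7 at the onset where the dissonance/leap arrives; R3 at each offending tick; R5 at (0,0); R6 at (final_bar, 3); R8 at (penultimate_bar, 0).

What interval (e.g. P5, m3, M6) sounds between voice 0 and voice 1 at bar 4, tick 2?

M3

voice 0=C4 voice 1=E4 -> M3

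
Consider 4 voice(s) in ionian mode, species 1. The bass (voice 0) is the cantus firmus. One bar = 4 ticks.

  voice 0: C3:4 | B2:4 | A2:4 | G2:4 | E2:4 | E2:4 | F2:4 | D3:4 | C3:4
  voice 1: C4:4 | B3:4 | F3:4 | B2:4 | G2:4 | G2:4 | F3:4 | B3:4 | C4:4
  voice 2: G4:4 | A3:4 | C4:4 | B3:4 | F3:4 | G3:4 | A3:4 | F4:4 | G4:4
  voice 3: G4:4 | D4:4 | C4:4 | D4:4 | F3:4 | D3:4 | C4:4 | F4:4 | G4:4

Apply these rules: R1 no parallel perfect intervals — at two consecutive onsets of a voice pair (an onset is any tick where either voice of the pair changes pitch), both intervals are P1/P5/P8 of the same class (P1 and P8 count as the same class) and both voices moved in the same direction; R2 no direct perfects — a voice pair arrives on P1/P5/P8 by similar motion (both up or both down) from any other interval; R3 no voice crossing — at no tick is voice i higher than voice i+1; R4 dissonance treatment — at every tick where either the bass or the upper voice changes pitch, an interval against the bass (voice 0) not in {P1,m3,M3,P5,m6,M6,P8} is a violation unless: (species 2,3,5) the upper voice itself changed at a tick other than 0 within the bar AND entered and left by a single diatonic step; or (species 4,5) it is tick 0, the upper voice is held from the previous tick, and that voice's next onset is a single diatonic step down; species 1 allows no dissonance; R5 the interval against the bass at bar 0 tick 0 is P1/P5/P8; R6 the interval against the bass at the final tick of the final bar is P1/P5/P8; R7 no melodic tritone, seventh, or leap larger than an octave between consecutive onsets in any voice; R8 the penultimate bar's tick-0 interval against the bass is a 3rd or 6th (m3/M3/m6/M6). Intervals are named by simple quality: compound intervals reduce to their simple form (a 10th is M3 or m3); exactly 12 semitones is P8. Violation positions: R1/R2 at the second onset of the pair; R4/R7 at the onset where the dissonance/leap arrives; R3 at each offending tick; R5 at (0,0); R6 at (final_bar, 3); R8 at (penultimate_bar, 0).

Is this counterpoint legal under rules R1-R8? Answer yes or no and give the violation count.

No (30 violations)

bar 0: v0=C3 v1=C4 v2=G4 v3=G4 (P5)
bar 1: v0=B2 v1=B3 v2=A3 v3=D4 (m3)
bar 2: v0=A2 v1=F3 v2=C4 v3=C4 (m3)
bar 3: v0=G2 v1=B2 v2=B3 v3=D4 (P5)
bar 4: v0=E2 v1=G2 v2=F3 v3=F3 (m2)
bar 5: v0=E2 v1=G2 v2=G3 v3=D3 (m7)
bar 6: v0=F2 v1=F3 v2=A3 v3=C4 (P5)
bar 7: v0=D3 v1=B3 v2=F4 v3=F4 (m3)
bar 8: v0=C3 v1=C4 v2=G4 v3=G4 (P5)
  R1 @ bar1.0: C3/C4 P8 -> B2/B3 P8 similar
  R3 @ bar1.0: B3 above A3
  R4 @ bar1.0: B2/A3 m7 untreated
  R7 @ bar1.0: G4->A3 leap 10st
  R3 @ bar1.1: B3 above A3
  R3 @ bar1.2: B3 above A3
  R3 @ bar1.3: B3 above A3
  R2 @ bar2.0: B3/D4 m3 -> F3/C4 P5 similar
  R7 @ bar2.0: B3->F3 leap 6st
  R2 @ bar3.0: F3/C4 P5 -> B2/B3 P8 similar
  R7 @ bar3.0: F3->B2 leap 6st
  R2 @ bar4.0: B3/D4 m3 -> F3/F3 P1 similar
  R4 @ bar4.0: E2/F3 m2 untreated
  R4 @ bar4.0: E2/F3 m2 untreated
  R7 @ bar4.0: B3->F3 leap 6st
  R3 @ bar5.0: G3 above D3
  R4 @ bar5.0: E2/D3 m7 untreated
  R3 @ bar5.1: G3 above D3
  R3 @ bar5.2: G3 above D3
  R3 @ bar5.3: G3 above D3
  R1 @ bar6.0: G2/D3 P5 -> F3/C4 P5 similar
  R2 @ bar6.0: E2/G2 m3 -> F2/F3 P8 similar
  R2 @ bar6.0: E2/D3 m7 -> F2/C4 P5 similar
  R7 @ bar6.0: G2->F3 leap 10st
  R7 @ bar6.0: D3->C4 leap 10st
  R2 @ bar7.0: A3/C4 m3 -> F4/F4 P1 similar
  R7 @ bar7.0: F3->B3 leap 6st
  R1 @ bar8.0: F4/F4 P1 -> G4/G4 P1 similar
  R2 @ bar8.0: B3/F4 TT -> C4/G4 P5 similar
  R2 @ bar8.0: B3/F4 TT -> C4/G4 P5 similar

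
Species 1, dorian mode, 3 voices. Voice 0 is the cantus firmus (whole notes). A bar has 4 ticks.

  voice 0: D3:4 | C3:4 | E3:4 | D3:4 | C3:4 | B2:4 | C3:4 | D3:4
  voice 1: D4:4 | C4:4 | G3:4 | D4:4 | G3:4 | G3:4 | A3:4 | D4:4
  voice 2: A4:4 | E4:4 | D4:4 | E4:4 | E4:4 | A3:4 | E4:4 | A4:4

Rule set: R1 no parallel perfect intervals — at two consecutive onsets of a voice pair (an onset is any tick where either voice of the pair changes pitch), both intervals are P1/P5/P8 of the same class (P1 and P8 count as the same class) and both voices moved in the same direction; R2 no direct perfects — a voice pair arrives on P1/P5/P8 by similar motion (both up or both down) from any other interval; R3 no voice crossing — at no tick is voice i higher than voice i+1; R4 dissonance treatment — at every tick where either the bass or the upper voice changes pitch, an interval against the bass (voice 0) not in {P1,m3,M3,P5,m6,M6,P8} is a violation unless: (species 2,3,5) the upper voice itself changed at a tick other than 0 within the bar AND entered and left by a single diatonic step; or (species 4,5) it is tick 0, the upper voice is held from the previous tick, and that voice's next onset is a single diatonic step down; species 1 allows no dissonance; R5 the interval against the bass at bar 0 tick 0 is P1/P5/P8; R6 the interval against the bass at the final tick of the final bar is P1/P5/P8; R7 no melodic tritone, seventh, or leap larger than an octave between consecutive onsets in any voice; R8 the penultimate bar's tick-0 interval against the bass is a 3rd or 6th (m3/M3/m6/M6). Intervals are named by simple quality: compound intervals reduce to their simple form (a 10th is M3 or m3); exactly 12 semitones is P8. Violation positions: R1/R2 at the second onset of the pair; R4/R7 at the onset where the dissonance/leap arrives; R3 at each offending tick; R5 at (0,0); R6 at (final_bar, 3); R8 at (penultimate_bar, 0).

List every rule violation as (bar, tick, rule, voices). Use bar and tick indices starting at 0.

bar 0: v0=D3 v1=D4 v2=A4 downbeat P5
bar 1: v0=C3 v1=C4 v2=E4 downbeat M3
bar 2: v0=E3 v1=G3 v2=D4 downbeat m7
bar 3: v0=D3 v1=D4 v2=E4 downbeat M2
bar 4: v0=C3 v1=G3 v2=E4 downbeat M3
bar 5: v0=B2 v1=G3 v2=A3 downbeat m7
bar 6: v0=C3 v1=A3 v2=E4 downbeat M3
bar 7: v0=D3 v1=D4 v2=A4 downbeat P5
  -> R1 @ bar 1 tick 0 v(0, 1): D3/D4 P8 -> C3/C4 P8 similar
  -> R2 @ bar 2 tick 0 v(1, 2): C4/E4 M3 -> G3/D4 P5 similar
  -> R4 @ bar 2 tick 0 v(0, 2): E3/D4 m7 untreated
  -> R4 @ bar 3 tick 0 v(0, 2): D3/E4 M2 untreated
  -> R2 @ bar 4 tick 0 v(0, 1): D3/D4 P8 -> C3/G3 P5 similar
  -> R4 @ bar 5 tick 0 v(0, 2): B2/A3 m7 untreated
  -> R2 @ bar 6 tick 0 v(1, 2): G3/A3 M2 -> A3/E4 P5 similar
  -> R1 @ bar 7 tick 0 v(1, 2): A3/E4 P5 -> D4/A4 P5 similar
  -> R2 @ bar 7 tick 0 v(0, 1): C3/A3 M6 -> D3/D4 P8 similar
  -> R2 @ bar 7 tick 0 v(0, 2): C3/E4 M3 -> D3/A4 P5 similar

(1, 0, R1, (0, 1))
(2, 0, R2, (1, 2))
(2, 0, R4, (0, 2))
(3, 0, R4, (0, 2))
(4, 0, R2, (0, 1))
(5, 0, R4, (0, 2))
(6, 0, R2, (1, 2))
(7, 0, R1, (1, 2))
(7, 0, R2, (0, 1))
(7, 0, R2, (0, 2))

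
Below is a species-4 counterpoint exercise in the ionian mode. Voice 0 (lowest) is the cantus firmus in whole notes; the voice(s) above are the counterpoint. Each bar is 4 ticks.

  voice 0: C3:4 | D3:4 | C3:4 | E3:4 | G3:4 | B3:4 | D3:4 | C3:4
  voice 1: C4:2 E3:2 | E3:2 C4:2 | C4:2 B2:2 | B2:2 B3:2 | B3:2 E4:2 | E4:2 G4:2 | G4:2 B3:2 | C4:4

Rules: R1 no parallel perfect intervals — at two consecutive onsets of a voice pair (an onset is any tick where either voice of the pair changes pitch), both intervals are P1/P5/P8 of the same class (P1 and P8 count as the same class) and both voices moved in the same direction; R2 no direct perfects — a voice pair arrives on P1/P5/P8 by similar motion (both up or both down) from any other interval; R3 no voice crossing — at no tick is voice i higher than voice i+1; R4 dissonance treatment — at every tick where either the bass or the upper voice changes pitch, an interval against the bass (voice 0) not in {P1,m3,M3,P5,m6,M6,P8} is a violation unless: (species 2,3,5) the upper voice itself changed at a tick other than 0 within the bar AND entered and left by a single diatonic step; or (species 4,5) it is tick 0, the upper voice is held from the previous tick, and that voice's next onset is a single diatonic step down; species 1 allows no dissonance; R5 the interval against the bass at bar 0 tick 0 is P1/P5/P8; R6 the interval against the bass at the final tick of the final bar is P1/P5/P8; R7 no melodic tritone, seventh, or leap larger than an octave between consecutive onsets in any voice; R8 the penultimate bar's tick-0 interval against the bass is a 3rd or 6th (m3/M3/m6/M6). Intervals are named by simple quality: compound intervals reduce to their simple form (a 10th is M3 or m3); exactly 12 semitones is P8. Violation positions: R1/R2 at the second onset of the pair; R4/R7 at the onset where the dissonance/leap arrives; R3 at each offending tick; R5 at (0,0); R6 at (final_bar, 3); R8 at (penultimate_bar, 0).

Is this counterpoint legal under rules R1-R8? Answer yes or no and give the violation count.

bar 0: v0=C3 v1=C4 (P8)
bar 1: v0=D3 v1=E3 (M2)
bar 2: v0=C3 v1=C4 (P8)
bar 3: v0=E3 v1=B2 (P4)
bar 4: v0=G3 v1=B3 (M3)
bar 5: v0=B3 v1=E4 (P4)
bar 6: v0=D3 v1=G4 (P4)
bar 7: v0=C3 v1=C4 (P8)
  R4 @ bar1.0: D3/E3 M2 untreated
  R4 @ bar1.2: D3/C4 m7 untreated
  R3 @ bar2.2: C3 above B2
  R4 @ bar2.2: C3/B2 m2 untreated
  R7 @ bar2.2: C4->B2 leap 13st
  R3 @ bar2.3: C3 above B2
  R3 @ bar3.0: E3 above B2
  R4 @ bar3.0: E3/B2 P4 untreated
  R3 @ bar3.1: E3 above B2
  R4 @ bar5.0: B3/E4 P4 untreated
  R4 @ bar6.0: D3/G4 P4 untreated
  R8 @ bar6.0: penult P4 not 3rd/6th

No (12 violations)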